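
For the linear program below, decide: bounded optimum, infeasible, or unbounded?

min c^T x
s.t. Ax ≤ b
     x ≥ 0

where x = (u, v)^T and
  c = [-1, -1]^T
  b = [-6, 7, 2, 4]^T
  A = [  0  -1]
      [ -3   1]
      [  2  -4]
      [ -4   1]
Feasible point: (1, 6) satisfies every constraint, so the LP is feasible.
Direction d = (1, 1): for each constraint row a, a·d ≤ 0 —
  (0)(1) + (-1)(1) = -1 ≤ 0
  (-3)(1) + (1)(1) = -2 ≤ 0
  (2)(1) + (-4)(1) = -2 ≤ 0
  (-4)(1) + (1)(1) = -3 ≤ 0
and d ≥ 0, so (1, 6) + t·d stays feasible for every t ≥ 0. Along this ray z = -u - v changes by -2 per unit t, so z → −∞.

The LP is unbounded; z can be made arbitrarily small.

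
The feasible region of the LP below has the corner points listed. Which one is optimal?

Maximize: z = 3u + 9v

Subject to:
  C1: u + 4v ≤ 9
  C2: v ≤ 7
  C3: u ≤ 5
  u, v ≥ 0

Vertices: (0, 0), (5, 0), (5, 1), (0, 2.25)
Evaluating z = 3u + 9v at each vertex:
  (0, 0): z = 0
  (5, 0): z = 15
  (5, 1): z = 24
  (0, 2.25): z = 20.25

The largest value is z = 24, attained at (5, 1).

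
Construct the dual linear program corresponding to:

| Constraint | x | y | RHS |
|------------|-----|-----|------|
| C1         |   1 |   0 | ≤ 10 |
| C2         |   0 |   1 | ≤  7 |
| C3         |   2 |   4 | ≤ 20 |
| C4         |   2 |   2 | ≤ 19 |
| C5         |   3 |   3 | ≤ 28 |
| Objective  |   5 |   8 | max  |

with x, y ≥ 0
Minimize: z = 10y1 + 7y2 + 20y3 + 19y4 + 28y5

Subject to:
  C1: -y1 - 2y3 - 2y4 - 3y5 ≤ -5
  C2: -y2 - 4y3 - 2y4 - 3y5 ≤ -8
  y1, y2, y3, y4, y5 ≥ 0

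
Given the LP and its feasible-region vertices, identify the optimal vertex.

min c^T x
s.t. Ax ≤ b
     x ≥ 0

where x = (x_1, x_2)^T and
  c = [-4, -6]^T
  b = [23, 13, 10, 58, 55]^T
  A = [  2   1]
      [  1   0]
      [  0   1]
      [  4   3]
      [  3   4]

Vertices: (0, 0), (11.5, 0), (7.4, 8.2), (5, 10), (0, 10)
(5, 10) with z = -80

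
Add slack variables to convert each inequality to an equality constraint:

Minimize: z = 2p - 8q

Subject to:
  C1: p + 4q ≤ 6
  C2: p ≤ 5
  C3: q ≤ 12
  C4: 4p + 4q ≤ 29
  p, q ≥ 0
min z = 2p - 8q

s.t.
  p + 4q + s1 = 6
  p + s2 = 5
  q + s3 = 12
  4p + 4q + s4 = 29
  p, q, s1, s2, s3, s4 ≥ 0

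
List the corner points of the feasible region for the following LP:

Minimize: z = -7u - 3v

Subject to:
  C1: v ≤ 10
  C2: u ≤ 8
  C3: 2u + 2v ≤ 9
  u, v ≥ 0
Each vertex is the intersection of two constraint boundaries that also satisfies all remaining constraints:
  u = 0 and v = 0 → (0, 0)
  2u + 2v = 9 and v = 0 → (4.5, 0)
  2u + 2v = 9 and u = 0 → (0, 4.5)

Vertices: (0, 0), (4.5, 0), (0, 4.5)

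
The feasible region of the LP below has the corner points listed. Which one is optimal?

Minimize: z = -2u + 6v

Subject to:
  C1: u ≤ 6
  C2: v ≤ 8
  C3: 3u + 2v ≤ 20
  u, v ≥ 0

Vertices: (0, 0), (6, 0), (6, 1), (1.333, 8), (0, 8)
Evaluating z = -2u + 6v at each vertex:
  (0, 0): z = 0
  (6, 0): z = -12
  (6, 1): z = -6
  (1.333, 8): z = 45.33
  (0, 8): z = 48

The smallest value is z = -12, attained at (6, 0).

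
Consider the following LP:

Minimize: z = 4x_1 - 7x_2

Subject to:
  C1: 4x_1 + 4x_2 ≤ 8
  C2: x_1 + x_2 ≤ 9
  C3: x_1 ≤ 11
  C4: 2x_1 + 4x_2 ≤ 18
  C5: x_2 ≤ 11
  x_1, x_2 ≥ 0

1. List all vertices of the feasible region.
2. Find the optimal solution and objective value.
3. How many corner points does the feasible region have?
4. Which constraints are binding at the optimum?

1. (0, 0), (2, 0), (0, 2)
2. x_1 = 0, x_2 = 2, z = -14
3. 3
4. C1, x_1 ≥ 0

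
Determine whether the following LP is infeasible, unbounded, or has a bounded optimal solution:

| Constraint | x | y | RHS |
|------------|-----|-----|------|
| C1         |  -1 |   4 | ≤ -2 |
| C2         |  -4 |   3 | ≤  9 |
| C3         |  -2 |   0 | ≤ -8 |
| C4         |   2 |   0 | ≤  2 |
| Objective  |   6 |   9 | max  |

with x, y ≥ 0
C4 requires 2x ≤ 2, while C3 (-2x ≤ -8) is equivalent to 2x ≥ 8. Together they would need 8 ≤ 2x ≤ 2, which is impossible since 8 > 2. No point satisfies all constraints.

Infeasible — the constraint set is empty.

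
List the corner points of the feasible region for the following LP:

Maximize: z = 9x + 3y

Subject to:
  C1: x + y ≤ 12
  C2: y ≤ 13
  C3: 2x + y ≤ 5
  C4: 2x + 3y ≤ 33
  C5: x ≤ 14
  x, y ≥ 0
Each vertex is the intersection of two constraint boundaries that also satisfies all remaining constraints:
  x = 0 and y = 0 → (0, 0)
  2x + y = 5 and y = 0 → (2.5, 0)
  2x + y = 5 and x = 0 → (0, 5)

Vertices: (0, 0), (2.5, 0), (0, 5)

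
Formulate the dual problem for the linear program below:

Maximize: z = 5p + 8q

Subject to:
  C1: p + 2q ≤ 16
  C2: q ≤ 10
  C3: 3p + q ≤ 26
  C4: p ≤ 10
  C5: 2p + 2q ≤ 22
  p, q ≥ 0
Minimize: z = 16y1 + 10y2 + 26y3 + 10y4 + 22y5

Subject to:
  C1: -y1 - 3y3 - y4 - 2y5 ≤ -5
  C2: -2y1 - y2 - y3 - 2y5 ≤ -8
  y1, y2, y3, y4, y5 ≥ 0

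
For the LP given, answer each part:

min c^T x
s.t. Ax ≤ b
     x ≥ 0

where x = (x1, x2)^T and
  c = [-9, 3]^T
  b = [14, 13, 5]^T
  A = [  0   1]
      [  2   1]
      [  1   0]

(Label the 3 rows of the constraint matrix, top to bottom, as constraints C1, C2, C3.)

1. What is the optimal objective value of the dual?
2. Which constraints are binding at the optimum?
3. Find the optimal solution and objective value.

1. -45 (by strong duality, equal to the primal optimum)
2. C3, x2 ≥ 0
3. x1 = 5, x2 = 0, z = -45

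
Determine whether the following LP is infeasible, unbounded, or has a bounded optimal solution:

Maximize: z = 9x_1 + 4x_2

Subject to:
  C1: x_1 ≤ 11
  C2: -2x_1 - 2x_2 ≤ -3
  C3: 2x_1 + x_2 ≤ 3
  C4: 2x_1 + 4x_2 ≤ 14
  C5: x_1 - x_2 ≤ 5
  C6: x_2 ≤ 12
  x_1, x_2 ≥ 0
The point (1.5, 0) satisfies every constraint, so the LP is feasible; the constraints give x_1 ≤ 11 and x_2 ≤ 12, which with x_1, x_2 ≥ 0 keep the feasible region inside a bounded box. A feasible, bounded LP attains a finite optimum at a vertex.

The LP has an optimal solution: (1.5, 0) with z = 13.5.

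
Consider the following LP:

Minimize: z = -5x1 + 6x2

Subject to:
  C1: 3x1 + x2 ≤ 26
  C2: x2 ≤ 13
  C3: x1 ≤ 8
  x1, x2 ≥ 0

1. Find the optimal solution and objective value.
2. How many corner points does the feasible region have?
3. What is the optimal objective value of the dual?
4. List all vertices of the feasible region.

1. x1 = 8, x2 = 0, z = -40
2. 5
3. -40 (by strong duality, equal to the primal optimum)
4. (0, 0), (8, 0), (8, 2), (4.333, 13), (0, 13)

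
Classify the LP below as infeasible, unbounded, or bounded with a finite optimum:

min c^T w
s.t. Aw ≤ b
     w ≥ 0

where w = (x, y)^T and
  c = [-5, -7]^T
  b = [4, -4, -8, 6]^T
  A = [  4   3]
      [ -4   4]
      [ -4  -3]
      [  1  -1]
One constraint requires 4x + 3y ≤ 4, while the constraint -4x - 3y ≤ -8 is equivalent to 4x + 3y ≥ 8. Together they would need 8 ≤ 4x + 3y ≤ 4, which is impossible since 8 > 4. No point satisfies all constraints.

Infeasible: no point satisfies all constraints simultaneously.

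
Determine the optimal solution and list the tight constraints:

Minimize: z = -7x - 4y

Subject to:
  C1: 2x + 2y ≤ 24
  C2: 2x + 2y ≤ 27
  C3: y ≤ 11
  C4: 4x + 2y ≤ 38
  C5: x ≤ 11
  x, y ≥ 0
Optimal: x = 7, y = 5
Slack at optimum:
  C1: slack = 0 (binding)
  C2: slack = 3
  C3: slack = 6
  C4: slack = 0 (binding)
  C5: slack = 4
  x ≥ 0: x = 7
  y ≥ 0: y = 5
Binding constraints: C1, C4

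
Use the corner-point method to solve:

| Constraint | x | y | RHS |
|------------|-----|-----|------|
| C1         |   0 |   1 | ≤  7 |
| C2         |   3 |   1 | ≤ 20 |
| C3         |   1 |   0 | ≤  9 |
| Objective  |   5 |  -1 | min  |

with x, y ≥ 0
Each vertex is the intersection of two constraint boundaries that also satisfies all remaining constraints:
  x = 0 and y = 0 → (0, 0)
  3x + y = 20 and y = 0 → (6.667, 0)
  y = 7 and 3x + y = 20 → (4.333, 7)
  y = 7 and x = 0 → (0, 7)

Evaluating z = 5x - y at each vertex:
  (0, 0): z = 0
  (6.667, 0): z = 33.33
  (4.333, 7): z = 14.67
  (0, 7): z = -7

The minimum is at (0, 7) with z = -7.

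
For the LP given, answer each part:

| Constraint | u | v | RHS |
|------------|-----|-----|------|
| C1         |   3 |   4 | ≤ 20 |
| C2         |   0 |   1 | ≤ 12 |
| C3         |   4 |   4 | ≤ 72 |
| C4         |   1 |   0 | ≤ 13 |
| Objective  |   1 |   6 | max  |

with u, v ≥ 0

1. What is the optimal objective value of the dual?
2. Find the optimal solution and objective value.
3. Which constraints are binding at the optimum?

1. 30 (by strong duality, equal to the primal optimum)
2. u = 0, v = 5, z = 30
3. C1, u ≥ 0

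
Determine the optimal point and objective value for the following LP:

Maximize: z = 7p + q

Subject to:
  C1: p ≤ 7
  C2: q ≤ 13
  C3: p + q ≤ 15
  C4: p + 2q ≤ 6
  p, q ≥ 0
Each vertex is the intersection of two constraint boundaries that also satisfies all remaining constraints:
  p = 0 and q = 0 → (0, 0)
  p + 2q = 6 and q = 0 → (6, 0)
  p + 2q = 6 and p = 0 → (0, 3)

Evaluating z = 7p + q at each vertex:
  (0, 0): z = 0
  (6, 0): z = 42
  (0, 3): z = 3

The maximum is at (6, 0) with z = 42.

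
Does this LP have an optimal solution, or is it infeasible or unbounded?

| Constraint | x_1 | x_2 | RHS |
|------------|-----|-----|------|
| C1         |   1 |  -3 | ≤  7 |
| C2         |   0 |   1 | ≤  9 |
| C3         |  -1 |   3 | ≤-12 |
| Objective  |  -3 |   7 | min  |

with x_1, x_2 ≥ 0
C1 requires x_1 - 3x_2 ≤ 7, while C3 (-x_1 + 3x_2 ≤ -12) is equivalent to x_1 - 3x_2 ≥ 12. Together they would need 12 ≤ x_1 - 3x_2 ≤ 7, which is impossible since 12 > 7. No point satisfies all constraints.

Infeasible: no point satisfies all constraints simultaneously.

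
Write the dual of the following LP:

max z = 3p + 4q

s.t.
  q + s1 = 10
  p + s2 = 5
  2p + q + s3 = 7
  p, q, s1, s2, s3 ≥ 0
Minimize: z = 10y1 + 5y2 + 7y3

Subject to:
  C1: -y2 - 2y3 ≤ -3
  C2: -y1 - y3 ≤ -4
  y1, y2, y3 ≥ 0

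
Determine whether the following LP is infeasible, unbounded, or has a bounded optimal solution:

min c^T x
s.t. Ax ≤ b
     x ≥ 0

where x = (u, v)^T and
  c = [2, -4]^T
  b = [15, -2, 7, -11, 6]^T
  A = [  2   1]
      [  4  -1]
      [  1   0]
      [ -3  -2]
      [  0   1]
The point (0, 6) satisfies every constraint, so the LP is feasible; the constraints give u ≤ 7 and v ≤ 6, which with u, v ≥ 0 keep the feasible region inside a bounded box. A feasible, bounded LP attains a finite optimum at a vertex.

Evaluating z = 2u - 4v at each vertex:
  (0, 5.5): z = -22
  (0.6364, 4.545): z = -16.91
  (1, 6): z = -22
  (0, 6): z = -24

The LP has an optimal solution: (0, 6) with z = -24.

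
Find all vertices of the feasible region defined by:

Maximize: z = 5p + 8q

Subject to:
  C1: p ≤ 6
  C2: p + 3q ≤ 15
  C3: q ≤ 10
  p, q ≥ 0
Each vertex is the intersection of two constraint boundaries that also satisfies all remaining constraints:
  p = 0 and q = 0 → (0, 0)
  p = 6 and q = 0 → (6, 0)
  p = 6 and p + 3q = 15 → (6, 3)
  p + 3q = 15 and p = 0 → (0, 5)

Vertices: (0, 0), (6, 0), (6, 3), (0, 5)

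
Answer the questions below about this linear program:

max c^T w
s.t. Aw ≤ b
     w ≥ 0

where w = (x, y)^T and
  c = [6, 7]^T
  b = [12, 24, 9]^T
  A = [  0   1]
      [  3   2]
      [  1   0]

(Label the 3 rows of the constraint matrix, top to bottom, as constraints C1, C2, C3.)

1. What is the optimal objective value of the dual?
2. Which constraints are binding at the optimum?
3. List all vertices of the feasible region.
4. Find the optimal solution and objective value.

1. 84 (by strong duality, equal to the primal optimum)
2. C1, C2, x ≥ 0
3. (0, 0), (8, 0), (0, 12)
4. x = 0, y = 12, z = 84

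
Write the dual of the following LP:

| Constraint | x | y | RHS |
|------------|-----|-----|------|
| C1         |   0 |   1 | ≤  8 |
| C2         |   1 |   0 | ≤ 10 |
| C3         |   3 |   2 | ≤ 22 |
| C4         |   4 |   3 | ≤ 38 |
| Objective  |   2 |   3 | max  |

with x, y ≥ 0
Minimize: z = 8y1 + 10y2 + 22y3 + 38y4

Subject to:
  C1: -y2 - 3y3 - 4y4 ≤ -2
  C2: -y1 - 2y3 - 3y4 ≤ -3
  y1, y2, y3, y4 ≥ 0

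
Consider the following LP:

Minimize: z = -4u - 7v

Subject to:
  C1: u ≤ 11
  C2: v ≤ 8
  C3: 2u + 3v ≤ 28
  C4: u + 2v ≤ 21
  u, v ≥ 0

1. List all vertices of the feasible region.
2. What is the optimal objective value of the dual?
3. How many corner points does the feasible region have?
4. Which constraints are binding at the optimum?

1. (0, 0), (11, 0), (11, 2), (2, 8), (0, 8)
2. -64 (by strong duality, equal to the primal optimum)
3. 5
4. C2, C3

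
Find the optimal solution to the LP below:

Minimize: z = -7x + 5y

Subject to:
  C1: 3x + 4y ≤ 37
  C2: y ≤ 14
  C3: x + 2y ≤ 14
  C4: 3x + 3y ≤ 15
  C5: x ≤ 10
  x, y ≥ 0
Each vertex is the intersection of two constraint boundaries that also satisfies all remaining constraints:
  x = 0 and y = 0 → (0, 0)
  3x + 3y = 15 and y = 0 → (5, 0)
  3x + 3y = 15 and x = 0 → (0, 5)

Evaluating z = -7x + 5y at each vertex:
  (0, 0): z = 0
  (5, 0): z = -35
  (0, 5): z = 25

The minimum is at (5, 0) with z = -35.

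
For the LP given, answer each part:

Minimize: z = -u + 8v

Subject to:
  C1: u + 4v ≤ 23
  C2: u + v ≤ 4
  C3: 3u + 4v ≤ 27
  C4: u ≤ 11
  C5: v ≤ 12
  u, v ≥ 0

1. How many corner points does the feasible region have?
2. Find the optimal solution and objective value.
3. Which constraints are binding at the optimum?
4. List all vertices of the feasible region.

1. 3
2. u = 4, v = 0, z = -4
3. C2, v ≥ 0
4. (0, 0), (4, 0), (0, 4)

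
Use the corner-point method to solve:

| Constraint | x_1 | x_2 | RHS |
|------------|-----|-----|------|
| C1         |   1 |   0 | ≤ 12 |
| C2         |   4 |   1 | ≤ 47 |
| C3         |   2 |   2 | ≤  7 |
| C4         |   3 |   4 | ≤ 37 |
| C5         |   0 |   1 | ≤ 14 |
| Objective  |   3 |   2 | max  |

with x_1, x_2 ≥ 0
Each vertex is the intersection of two constraint boundaries that also satisfies all remaining constraints:
  x_1 = 0 and x_2 = 0 → (0, 0)
  2x_1 + 2x_2 = 7 and x_2 = 0 → (3.5, 0)
  2x_1 + 2x_2 = 7 and x_1 = 0 → (0, 3.5)

Evaluating z = 3x_1 + 2x_2 at each vertex:
  (0, 0): z = 0
  (3.5, 0): z = 10.5
  (0, 3.5): z = 7

The maximum is at (3.5, 0) with z = 10.5.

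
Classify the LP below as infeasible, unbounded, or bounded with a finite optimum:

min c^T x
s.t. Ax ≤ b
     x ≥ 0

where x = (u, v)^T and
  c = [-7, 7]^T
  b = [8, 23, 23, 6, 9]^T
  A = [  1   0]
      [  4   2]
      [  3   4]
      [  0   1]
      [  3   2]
The point (3, 0) satisfies every constraint, so the LP is feasible; the constraints give u ≤ 8 and v ≤ 6, which with u, v ≥ 0 keep the feasible region inside a bounded box. A feasible, bounded LP attains a finite optimum at a vertex.

The LP has an optimal solution: (3, 0) with z = -21.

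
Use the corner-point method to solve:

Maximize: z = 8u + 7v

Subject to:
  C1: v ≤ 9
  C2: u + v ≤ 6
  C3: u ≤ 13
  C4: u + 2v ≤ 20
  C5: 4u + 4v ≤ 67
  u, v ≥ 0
Each vertex is the intersection of two constraint boundaries that also satisfies all remaining constraints:
  u = 0 and v = 0 → (0, 0)
  u + v = 6 and v = 0 → (6, 0)
  u + v = 6 and u = 0 → (0, 6)

Evaluating z = 8u + 7v at each vertex:
  (0, 0): z = 0
  (6, 0): z = 48
  (0, 6): z = 42

The maximum is at (6, 0) with z = 48.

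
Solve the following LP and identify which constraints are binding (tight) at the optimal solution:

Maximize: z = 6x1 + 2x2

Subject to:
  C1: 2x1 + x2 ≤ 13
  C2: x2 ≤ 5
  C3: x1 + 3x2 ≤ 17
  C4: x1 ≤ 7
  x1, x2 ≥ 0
Optimal: x1 = 6.5, x2 = 0
Slack at optimum:
  C1: slack = 0 (binding)
  C2: slack = 5
  C3: slack = 10.5
  C4: slack = 0.5
  x1 ≥ 0: x1 = 6.5
  x2 ≥ 0: x2 = 0 (binding)
Binding constraints: C1, x2 ≥ 0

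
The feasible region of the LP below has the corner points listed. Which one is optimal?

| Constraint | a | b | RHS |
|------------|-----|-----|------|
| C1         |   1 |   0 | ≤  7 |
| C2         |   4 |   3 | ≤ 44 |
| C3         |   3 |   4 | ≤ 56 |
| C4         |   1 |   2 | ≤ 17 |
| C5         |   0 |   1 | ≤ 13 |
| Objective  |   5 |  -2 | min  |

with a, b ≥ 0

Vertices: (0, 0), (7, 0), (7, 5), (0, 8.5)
(0, 8.5) with z = -17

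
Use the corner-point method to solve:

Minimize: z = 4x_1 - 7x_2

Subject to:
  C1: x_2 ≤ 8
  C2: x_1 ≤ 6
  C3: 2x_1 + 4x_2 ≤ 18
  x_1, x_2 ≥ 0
Each vertex is the intersection of two constraint boundaries that also satisfies all remaining constraints:
  x_1 = 0 and x_2 = 0 → (0, 0)
  x_1 = 6 and x_2 = 0 → (6, 0)
  x_1 = 6 and 2x_1 + 4x_2 = 18 → (6, 1.5)
  2x_1 + 4x_2 = 18 and x_1 = 0 → (0, 4.5)

Evaluating z = 4x_1 - 7x_2 at each vertex:
  (0, 0): z = 0
  (6, 0): z = 24
  (6, 1.5): z = 13.5
  (0, 4.5): z = -31.5

The minimum is at (0, 4.5) with z = -31.5.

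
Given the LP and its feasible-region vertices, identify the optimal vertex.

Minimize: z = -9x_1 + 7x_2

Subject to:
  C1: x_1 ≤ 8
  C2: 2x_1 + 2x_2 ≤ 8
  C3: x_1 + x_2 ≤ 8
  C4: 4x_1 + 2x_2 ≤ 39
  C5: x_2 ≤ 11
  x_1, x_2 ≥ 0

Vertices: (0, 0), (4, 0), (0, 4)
Evaluating z = -9x_1 + 7x_2 at each vertex:
  (0, 0): z = 0
  (4, 0): z = -36
  (0, 4): z = 28

The smallest value is z = -36, attained at (4, 0).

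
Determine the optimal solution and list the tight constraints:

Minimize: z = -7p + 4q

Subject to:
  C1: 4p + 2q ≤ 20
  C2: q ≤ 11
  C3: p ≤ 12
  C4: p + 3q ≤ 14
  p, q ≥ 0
Optimal: p = 5, q = 0
Binding: C1, q ≥ 0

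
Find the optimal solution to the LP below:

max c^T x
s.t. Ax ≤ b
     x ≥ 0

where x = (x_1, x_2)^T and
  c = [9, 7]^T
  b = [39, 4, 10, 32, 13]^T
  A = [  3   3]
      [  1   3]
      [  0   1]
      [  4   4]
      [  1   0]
Each vertex is the intersection of two constraint boundaries that also satisfies all remaining constraints:
  x_1 = 0 and x_2 = 0 → (0, 0)
  x_1 + 3x_2 = 4 and x_2 = 0 → (4, 0)
  x_1 + 3x_2 = 4 and x_1 = 0 → (0, 1.333)

Evaluating z = 9x_1 + 7x_2 at each vertex:
  (0, 0): z = 0
  (4, 0): z = 36
  (0, 1.333): z = 9.333

The maximum is at (4, 0) with z = 36.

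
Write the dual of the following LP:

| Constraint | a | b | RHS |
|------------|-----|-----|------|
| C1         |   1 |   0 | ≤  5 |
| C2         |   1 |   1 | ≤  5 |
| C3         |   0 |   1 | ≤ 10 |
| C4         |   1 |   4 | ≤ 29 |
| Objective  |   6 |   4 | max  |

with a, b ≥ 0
Minimize: z = 5y1 + 5y2 + 10y3 + 29y4

Subject to:
  C1: -y1 - y2 - y4 ≤ -6
  C2: -y2 - y3 - 4y4 ≤ -4
  y1, y2, y3, y4 ≥ 0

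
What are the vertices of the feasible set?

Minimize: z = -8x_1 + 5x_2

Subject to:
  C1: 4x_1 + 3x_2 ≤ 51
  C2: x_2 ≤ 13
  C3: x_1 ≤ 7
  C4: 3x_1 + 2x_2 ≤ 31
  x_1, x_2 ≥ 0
Each vertex is the intersection of two constraint boundaries that also satisfies all remaining constraints:
  x_1 = 0 and x_2 = 0 → (0, 0)
  x_1 = 7 and x_2 = 0 → (7, 0)
  x_1 = 7 and 3x_1 + 2x_2 = 31 → (7, 5)
  x_2 = 13 and 3x_1 + 2x_2 = 31 → (1.667, 13)
  x_2 = 13 and x_1 = 0 → (0, 13)

Vertices: (0, 0), (7, 0), (7, 5), (1.667, 13), (0, 13)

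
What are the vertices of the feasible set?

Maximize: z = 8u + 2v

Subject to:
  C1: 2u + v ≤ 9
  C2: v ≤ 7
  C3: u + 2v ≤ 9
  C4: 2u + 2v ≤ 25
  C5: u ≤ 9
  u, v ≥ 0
Each vertex is the intersection of two constraint boundaries that also satisfies all remaining constraints:
  u = 0 and v = 0 → (0, 0)
  2u + v = 9 and v = 0 → (4.5, 0)
  2u + v = 9 and u + 2v = 9 → (3, 3)
  u + 2v = 9 and u = 0 → (0, 4.5)

Vertices: (0, 0), (4.5, 0), (3, 3), (0, 4.5)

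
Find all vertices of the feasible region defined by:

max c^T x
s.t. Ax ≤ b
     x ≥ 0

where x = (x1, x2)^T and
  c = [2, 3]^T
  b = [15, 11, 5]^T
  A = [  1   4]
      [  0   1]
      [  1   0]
Each vertex is the intersection of two constraint boundaries that also satisfies all remaining constraints:
  x1 = 0 and x2 = 0 → (0, 0)
  x1 = 5 and x2 = 0 → (5, 0)
  x1 + 4x2 = 15 and x1 = 5 → (5, 2.5)
  x1 + 4x2 = 15 and x1 = 0 → (0, 3.75)

Vertices: (0, 0), (5, 0), (5, 2.5), (0, 3.75)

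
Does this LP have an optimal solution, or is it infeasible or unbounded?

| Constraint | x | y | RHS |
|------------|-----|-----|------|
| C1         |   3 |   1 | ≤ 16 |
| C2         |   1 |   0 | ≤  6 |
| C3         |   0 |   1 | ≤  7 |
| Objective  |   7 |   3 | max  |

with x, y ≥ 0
The point (3, 7) satisfies every constraint, so the LP is feasible; the constraints give x ≤ 6 and y ≤ 7, which with x, y ≥ 0 keep the feasible region inside a bounded box. A feasible, bounded LP attains a finite optimum at a vertex.

Evaluating z = 7x + 3y at each vertex:
  (0, 0): z = 0
  (5.333, 0): z = 37.33
  (3, 7): z = 42
  (0, 7): z = 21

The LP has an optimal solution: (3, 7) with z = 42.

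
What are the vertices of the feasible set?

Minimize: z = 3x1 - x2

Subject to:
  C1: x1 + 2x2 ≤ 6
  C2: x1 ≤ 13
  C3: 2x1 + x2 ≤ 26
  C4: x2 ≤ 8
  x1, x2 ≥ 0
Each vertex is the intersection of two constraint boundaries that also satisfies all remaining constraints:
  x1 = 0 and x2 = 0 → (0, 0)
  x1 + 2x2 = 6 and x2 = 0 → (6, 0)
  x1 + 2x2 = 6 and x1 = 0 → (0, 3)

Vertices: (0, 0), (6, 0), (0, 3)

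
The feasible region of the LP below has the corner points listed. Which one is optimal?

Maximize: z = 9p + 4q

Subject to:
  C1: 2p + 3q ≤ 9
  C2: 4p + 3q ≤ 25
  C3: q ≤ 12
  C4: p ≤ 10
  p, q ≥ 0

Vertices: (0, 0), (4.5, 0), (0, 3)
(4.5, 0) with z = 40.5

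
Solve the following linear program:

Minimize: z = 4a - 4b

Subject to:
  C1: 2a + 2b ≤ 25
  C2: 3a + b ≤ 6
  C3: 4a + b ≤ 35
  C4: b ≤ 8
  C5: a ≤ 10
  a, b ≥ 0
a = 0, b = 6, z = -24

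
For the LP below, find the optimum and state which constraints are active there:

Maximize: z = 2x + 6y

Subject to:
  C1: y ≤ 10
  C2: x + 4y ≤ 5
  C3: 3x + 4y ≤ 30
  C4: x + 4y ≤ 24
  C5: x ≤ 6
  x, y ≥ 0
Optimal: x = 5, y = 0
Slack at optimum:
  C1: slack = 10
  C2: slack = 0 (binding)
  C3: slack = 15
  C4: slack = 19
  C5: slack = 1
  x ≥ 0: x = 5
  y ≥ 0: y = 0 (binding)
Binding constraints: C2, y ≥ 0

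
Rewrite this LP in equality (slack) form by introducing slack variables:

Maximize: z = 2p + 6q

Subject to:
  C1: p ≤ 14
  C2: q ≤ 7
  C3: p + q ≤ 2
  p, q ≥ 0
max z = 2p + 6q

s.t.
  p + s1 = 14
  q + s2 = 7
  p + q + s3 = 2
  p, q, s1, s2, s3 ≥ 0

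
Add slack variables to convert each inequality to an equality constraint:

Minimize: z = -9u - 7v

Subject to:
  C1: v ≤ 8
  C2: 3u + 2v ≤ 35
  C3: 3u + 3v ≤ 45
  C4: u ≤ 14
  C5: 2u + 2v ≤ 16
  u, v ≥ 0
min z = -9u - 7v

s.t.
  v + s1 = 8
  3u + 2v + s2 = 35
  3u + 3v + s3 = 45
  u + s4 = 14
  2u + 2v + s5 = 16
  u, v, s1, s2, s3, s4, s5 ≥ 0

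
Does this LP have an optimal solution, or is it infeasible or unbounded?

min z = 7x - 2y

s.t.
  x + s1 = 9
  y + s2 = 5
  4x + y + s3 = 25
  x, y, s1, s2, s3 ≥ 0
The point (0, 5) satisfies every constraint, so the LP is feasible; the constraints give x ≤ 9 and y ≤ 5, which with x, y ≥ 0 keep the feasible region inside a bounded box. A feasible, bounded LP attains a finite optimum at a vertex.

Evaluating z = 7x - 2y at each vertex:
  (0, 0): z = 0
  (6.25, 0): z = 43.75
  (5, 5): z = 25
  (0, 5): z = -10

The LP has an optimal solution: (0, 5) with z = -10.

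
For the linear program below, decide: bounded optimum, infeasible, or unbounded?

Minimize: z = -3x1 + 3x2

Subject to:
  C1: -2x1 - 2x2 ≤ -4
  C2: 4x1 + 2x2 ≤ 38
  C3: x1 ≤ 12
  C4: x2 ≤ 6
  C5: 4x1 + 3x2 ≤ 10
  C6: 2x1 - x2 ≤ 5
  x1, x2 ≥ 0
The point (2.5, 0) satisfies every constraint, so the LP is feasible; the constraints give x1 ≤ 12 and x2 ≤ 6, which with x1, x2 ≥ 0 keep the feasible region inside a bounded box. A feasible, bounded LP attains a finite optimum at a vertex.

Evaluating z = -3x1 + 3x2 at each vertex:
  (2, 0): z = -6
  (2.5, 0): z = -7.5
  (0, 3.333): z = 10
  (0, 2): z = 6

The LP has an optimal solution: (2.5, 0) with z = -7.5.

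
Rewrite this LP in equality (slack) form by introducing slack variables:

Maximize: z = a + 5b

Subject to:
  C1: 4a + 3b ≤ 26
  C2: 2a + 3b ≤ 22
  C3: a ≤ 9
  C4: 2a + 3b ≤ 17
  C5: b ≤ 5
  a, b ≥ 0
max z = a + 5b

s.t.
  4a + 3b + s1 = 26
  2a + 3b + s2 = 22
  a + s3 = 9
  2a + 3b + s4 = 17
  b + s5 = 5
  a, b, s1, s2, s3, s4, s5 ≥ 0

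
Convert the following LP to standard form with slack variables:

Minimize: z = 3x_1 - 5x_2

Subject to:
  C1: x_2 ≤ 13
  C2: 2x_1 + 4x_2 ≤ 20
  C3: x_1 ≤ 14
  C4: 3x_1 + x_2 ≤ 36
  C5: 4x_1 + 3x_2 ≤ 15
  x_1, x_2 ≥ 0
min z = 3x_1 - 5x_2

s.t.
  x_2 + s1 = 13
  2x_1 + 4x_2 + s2 = 20
  x_1 + s3 = 14
  3x_1 + x_2 + s4 = 36
  4x_1 + 3x_2 + s5 = 15
  x_1, x_2, s1, s2, s3, s4, s5 ≥ 0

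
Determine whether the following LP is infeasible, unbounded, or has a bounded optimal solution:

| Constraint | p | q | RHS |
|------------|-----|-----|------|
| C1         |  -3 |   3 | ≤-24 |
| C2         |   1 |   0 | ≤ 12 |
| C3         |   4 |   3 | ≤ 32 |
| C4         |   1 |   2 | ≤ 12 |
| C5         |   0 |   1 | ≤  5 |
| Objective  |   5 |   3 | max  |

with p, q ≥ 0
The point (8, 0) satisfies every constraint, so the LP is feasible; the constraints give p ≤ 12 and q ≤ 5, which with p, q ≥ 0 keep the feasible region inside a bounded box. A feasible, bounded LP attains a finite optimum at a vertex.

Evaluating z = 5p + 3q at each vertex:
  (8, 0): z = 40

The LP has an optimal solution: (8, 0) with z = 40.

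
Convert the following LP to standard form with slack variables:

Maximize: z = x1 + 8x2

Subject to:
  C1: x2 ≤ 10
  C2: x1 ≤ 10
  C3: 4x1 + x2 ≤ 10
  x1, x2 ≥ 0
max z = x1 + 8x2

s.t.
  x2 + s1 = 10
  x1 + s2 = 10
  4x1 + x2 + s3 = 10
  x1, x2, s1, s2, s3 ≥ 0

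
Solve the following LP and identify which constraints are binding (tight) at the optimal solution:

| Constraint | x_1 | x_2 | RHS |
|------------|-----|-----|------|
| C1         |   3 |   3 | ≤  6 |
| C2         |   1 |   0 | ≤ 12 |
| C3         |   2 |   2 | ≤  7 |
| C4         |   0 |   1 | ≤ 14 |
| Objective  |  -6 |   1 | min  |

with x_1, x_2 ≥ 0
Optimal: x_1 = 2, x_2 = 0
Binding: C1, x_2 ≥ 0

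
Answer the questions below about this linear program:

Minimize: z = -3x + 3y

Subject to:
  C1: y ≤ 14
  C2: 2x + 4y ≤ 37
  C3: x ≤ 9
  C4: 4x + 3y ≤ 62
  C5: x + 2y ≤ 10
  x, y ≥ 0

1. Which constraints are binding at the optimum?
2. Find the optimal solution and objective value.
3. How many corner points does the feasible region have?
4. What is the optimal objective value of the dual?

1. C3, y ≥ 0
2. x = 9, y = 0, z = -27
3. 4
4. -27 (by strong duality, equal to the primal optimum)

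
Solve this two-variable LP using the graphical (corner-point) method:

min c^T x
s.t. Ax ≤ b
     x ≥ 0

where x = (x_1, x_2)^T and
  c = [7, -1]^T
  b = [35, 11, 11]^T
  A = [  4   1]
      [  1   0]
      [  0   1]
Each vertex is the intersection of two constraint boundaries that also satisfies all remaining constraints:
  x_1 = 0 and x_2 = 0 → (0, 0)
  4x_1 + x_2 = 35 and x_2 = 0 → (8.75, 0)
  4x_1 + x_2 = 35 and x_2 = 11 → (6, 11)
  x_2 = 11 and x_1 = 0 → (0, 11)

Evaluating z = 7x_1 - x_2 at each vertex:
  (0, 0): z = 0
  (8.75, 0): z = 61.25
  (6, 11): z = 31
  (0, 11): z = -11

The minimum is at (0, 11) with z = -11.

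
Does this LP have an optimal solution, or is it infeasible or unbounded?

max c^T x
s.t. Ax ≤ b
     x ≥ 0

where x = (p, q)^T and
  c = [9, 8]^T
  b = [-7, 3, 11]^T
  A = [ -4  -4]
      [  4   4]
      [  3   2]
One constraint requires 4p + 4q ≤ 3, while the constraint -4p - 4q ≤ -7 is equivalent to 4p + 4q ≥ 7. Together they would need 7 ≤ 4p + 4q ≤ 3, which is impossible since 7 > 3. No point satisfies all constraints.

Infeasible — the constraint set is empty.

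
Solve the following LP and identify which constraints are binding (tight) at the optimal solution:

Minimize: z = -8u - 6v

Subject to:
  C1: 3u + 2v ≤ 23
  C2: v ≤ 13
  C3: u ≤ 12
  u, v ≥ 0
Optimal: u = 0, v = 11.5
Binding: C1, u ≥ 0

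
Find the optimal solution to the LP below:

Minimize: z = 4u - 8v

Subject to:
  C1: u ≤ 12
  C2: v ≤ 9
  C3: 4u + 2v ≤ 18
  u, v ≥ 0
Each vertex is the intersection of two constraint boundaries that also satisfies all remaining constraints:
  u = 0 and v = 0 → (0, 0)
  4u + 2v = 18 and v = 0 → (4.5, 0)
  v = 9 and 4u + 2v = 18 → (0, 9)

Evaluating z = 4u - 8v at each vertex:
  (0, 0): z = 0
  (4.5, 0): z = 18
  (0, 9): z = -72

The minimum is at (0, 9) with z = -72.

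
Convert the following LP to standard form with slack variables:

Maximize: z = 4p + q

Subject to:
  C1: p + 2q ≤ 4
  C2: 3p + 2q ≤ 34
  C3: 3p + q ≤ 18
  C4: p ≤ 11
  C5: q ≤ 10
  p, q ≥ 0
max z = 4p + q

s.t.
  p + 2q + s1 = 4
  3p + 2q + s2 = 34
  3p + q + s3 = 18
  p + s4 = 11
  q + s5 = 10
  p, q, s1, s2, s3, s4, s5 ≥ 0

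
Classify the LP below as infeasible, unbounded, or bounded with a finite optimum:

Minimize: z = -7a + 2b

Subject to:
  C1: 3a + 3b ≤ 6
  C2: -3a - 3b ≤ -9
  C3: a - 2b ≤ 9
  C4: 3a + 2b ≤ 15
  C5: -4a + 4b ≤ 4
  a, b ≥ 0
C1 requires 3a + 3b ≤ 6, while C2 (-3a - 3b ≤ -9) is equivalent to 3a + 3b ≥ 9. Together they would need 9 ≤ 3a + 3b ≤ 6, which is impossible since 9 > 6. No point satisfies all constraints.

Infeasible — the constraint set is empty.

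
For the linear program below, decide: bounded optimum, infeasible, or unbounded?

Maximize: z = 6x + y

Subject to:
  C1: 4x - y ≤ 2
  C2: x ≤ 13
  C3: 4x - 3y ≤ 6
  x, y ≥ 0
Feasible point: (0, 0) satisfies every constraint, so the LP is feasible.
Direction d = (0, 1): for each constraint row a, a·d ≤ 0 —
  (4)(0) + (-1)(1) = -1 ≤ 0
  (1)(0) + (0)(1) = 0 ≤ 0
  (4)(0) + (-3)(1) = -3 ≤ 0
and d ≥ 0, so (0, 0) + t·d stays feasible for every t ≥ 0. Along this ray z = 6x + y changes by 1 per unit t, so z → +∞.

Unbounded: there is a feasible ray along which z → +∞.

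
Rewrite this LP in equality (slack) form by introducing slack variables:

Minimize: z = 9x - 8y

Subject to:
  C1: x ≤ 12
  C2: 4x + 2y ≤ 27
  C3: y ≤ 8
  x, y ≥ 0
min z = 9x - 8y

s.t.
  x + s1 = 12
  4x + 2y + s2 = 27
  y + s3 = 8
  x, y, s1, s2, s3 ≥ 0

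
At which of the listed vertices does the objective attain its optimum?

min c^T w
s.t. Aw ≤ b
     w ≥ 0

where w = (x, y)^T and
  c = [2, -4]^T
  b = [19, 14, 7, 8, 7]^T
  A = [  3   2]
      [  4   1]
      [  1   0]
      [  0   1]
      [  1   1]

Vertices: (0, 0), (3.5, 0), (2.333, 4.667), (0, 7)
(0, 7) with z = -28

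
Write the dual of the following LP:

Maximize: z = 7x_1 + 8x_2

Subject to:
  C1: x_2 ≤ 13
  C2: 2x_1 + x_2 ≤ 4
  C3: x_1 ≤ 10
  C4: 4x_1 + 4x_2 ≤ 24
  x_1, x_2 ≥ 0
Minimize: z = 13y1 + 4y2 + 10y3 + 24y4

Subject to:
  C1: -2y2 - y3 - 4y4 ≤ -7
  C2: -y1 - y2 - 4y4 ≤ -8
  y1, y2, y3, y4 ≥ 0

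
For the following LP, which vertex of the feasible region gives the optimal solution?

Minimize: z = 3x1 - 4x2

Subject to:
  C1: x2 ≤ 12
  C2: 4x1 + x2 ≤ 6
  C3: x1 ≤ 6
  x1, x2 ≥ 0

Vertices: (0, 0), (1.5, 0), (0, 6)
Evaluating z = 3x1 - 4x2 at each vertex:
  (0, 0): z = 0
  (1.5, 0): z = 4.5
  (0, 6): z = -24

The smallest value is z = -24, attained at (0, 6).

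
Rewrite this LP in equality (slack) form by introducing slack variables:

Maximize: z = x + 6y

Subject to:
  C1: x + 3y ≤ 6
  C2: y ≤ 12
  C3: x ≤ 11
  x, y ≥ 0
max z = x + 6y

s.t.
  x + 3y + s1 = 6
  y + s2 = 12
  x + s3 = 11
  x, y, s1, s2, s3 ≥ 0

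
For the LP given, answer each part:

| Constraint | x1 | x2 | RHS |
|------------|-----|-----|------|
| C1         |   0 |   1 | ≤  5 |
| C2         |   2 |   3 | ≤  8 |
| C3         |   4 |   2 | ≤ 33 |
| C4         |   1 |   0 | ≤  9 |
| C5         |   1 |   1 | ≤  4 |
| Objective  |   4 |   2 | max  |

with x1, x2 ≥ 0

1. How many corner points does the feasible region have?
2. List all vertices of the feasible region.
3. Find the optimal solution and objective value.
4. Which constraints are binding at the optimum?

1. 3
2. (0, 0), (4, 0), (0, 2.667)
3. x1 = 4, x2 = 0, z = 16
4. C2, C5, x2 ≥ 0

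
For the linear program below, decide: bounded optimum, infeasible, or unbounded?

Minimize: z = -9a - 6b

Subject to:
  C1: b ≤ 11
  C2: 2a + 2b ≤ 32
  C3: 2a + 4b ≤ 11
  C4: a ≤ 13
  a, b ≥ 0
The point (5.5, 0) satisfies every constraint, so the LP is feasible; the constraints give a ≤ 13 and b ≤ 11, which with a, b ≥ 0 keep the feasible region inside a bounded box. A feasible, bounded LP attains a finite optimum at a vertex.

The LP has an optimal solution: (5.5, 0) with z = -49.5.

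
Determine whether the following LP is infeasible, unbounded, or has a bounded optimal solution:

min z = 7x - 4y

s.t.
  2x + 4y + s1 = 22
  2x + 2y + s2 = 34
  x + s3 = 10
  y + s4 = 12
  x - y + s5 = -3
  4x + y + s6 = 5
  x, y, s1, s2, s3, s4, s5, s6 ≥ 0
The point (0, 5) satisfies every constraint, so the LP is feasible; the constraints give x ≤ 10 and y ≤ 12, which with x, y ≥ 0 keep the feasible region inside a bounded box. A feasible, bounded LP attains a finite optimum at a vertex.

Feasible with finite optimum z* = -20 at (0, 5).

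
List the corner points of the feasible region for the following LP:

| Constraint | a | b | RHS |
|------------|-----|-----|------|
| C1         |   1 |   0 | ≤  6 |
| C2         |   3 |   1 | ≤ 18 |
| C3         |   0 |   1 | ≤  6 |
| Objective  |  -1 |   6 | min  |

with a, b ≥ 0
Each vertex is the intersection of two constraint boundaries that also satisfies all remaining constraints:
  a = 0 and b = 0 → (0, 0)
  a = 6 and 3a + b = 18 → (6, 0)
  3a + b = 18 and b = 6 → (4, 6)
  b = 6 and a = 0 → (0, 6)

Vertices: (0, 0), (6, 0), (4, 6), (0, 6)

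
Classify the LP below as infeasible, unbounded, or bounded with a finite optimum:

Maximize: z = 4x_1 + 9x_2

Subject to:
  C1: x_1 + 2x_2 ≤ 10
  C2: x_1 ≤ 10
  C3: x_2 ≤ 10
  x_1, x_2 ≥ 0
The point (0, 5) satisfies every constraint, so the LP is feasible; the constraints give x_1 ≤ 10 and x_2 ≤ 10, which with x_1, x_2 ≥ 0 keep the feasible region inside a bounded box. A feasible, bounded LP attains a finite optimum at a vertex.

Evaluating z = 4x_1 + 9x_2 at each vertex:
  (0, 0): z = 0
  (10, 0): z = 40
  (0, 5): z = 45

Bounded optimum: z* = 45 at (0, 5).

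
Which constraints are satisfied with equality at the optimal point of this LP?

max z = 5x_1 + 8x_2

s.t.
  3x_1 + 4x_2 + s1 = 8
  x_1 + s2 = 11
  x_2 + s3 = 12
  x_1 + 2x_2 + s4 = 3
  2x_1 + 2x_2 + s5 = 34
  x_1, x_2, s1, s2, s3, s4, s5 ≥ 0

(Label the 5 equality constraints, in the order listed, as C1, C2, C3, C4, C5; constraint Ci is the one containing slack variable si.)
Optimal: x_1 = 2, x_2 = 0.5
Slack at optimum:
  C1: slack = 0 (binding)
  C2: slack = 9
  C3: slack = 11.5
  C4: slack = 0 (binding)
  C5: slack = 29
  x_1 ≥ 0: x_1 = 2
  x_2 ≥ 0: x_2 = 0.5
Binding constraints: C1, C4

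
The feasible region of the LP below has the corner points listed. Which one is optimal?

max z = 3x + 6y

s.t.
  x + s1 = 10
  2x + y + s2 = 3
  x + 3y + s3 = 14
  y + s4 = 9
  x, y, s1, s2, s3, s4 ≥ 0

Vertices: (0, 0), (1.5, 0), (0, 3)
Evaluating z = 3x + 6y at each vertex:
  (0, 0): z = 0
  (1.5, 0): z = 4.5
  (0, 3): z = 18

The largest value is z = 18, attained at (0, 3).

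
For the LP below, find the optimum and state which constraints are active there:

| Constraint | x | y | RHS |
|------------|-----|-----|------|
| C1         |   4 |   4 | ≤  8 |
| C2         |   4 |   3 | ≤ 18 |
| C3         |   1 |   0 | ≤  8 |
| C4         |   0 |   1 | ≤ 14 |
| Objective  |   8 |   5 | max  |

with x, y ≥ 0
Optimal: x = 2, y = 0
Slack at optimum:
  C1: slack = 0 (binding)
  C2: slack = 10
  C3: slack = 6
  C4: slack = 14
  x ≥ 0: x = 2
  y ≥ 0: y = 0 (binding)
Binding constraints: C1, y ≥ 0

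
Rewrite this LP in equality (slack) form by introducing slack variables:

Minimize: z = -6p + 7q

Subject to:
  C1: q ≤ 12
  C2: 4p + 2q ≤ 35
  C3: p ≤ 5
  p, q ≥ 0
min z = -6p + 7q

s.t.
  q + s1 = 12
  4p + 2q + s2 = 35
  p + s3 = 5
  p, q, s1, s2, s3 ≥ 0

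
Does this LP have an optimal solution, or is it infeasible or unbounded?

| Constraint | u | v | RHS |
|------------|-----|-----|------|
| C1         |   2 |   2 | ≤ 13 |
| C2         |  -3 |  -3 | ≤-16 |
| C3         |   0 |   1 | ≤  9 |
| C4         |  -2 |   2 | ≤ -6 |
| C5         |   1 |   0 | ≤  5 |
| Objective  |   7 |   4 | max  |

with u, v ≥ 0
The point (5, 1.5) satisfies every constraint, so the LP is feasible; the constraints give u ≤ 5 and v ≤ 9, which with u, v ≥ 0 keep the feasible region inside a bounded box. A feasible, bounded LP attains a finite optimum at a vertex.

Evaluating z = 7u + 4v at each vertex:
  (4.167, 1.167): z = 33.83
  (5, 0.3333): z = 36.33
  (5, 1.5): z = 41
  (4.75, 1.75): z = 40.25

The LP has an optimal solution: (5, 1.5) with z = 41.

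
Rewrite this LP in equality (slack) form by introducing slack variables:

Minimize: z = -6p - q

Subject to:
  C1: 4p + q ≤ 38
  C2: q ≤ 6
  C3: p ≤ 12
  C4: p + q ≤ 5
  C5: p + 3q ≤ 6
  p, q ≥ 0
min z = -6p - q

s.t.
  4p + q + s1 = 38
  q + s2 = 6
  p + s3 = 12
  p + q + s4 = 5
  p + 3q + s5 = 6
  p, q, s1, s2, s3, s4, s5 ≥ 0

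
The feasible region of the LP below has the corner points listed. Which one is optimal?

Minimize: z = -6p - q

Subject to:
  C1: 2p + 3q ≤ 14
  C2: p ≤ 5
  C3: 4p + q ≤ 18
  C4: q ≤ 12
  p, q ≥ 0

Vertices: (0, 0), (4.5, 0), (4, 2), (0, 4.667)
Evaluating z = -6p - q at each vertex:
  (0, 0): z = 0
  (4.5, 0): z = -27
  (4, 2): z = -26
  (0, 4.667): z = -4.667

The smallest value is z = -27, attained at (4.5, 0).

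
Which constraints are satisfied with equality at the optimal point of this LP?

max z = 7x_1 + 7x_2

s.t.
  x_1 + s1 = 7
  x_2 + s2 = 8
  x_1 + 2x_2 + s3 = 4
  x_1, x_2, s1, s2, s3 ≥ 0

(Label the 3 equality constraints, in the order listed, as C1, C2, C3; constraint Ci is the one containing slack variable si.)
Optimal: x_1 = 4, x_2 = 0
Binding: C3, x_2 ≥ 0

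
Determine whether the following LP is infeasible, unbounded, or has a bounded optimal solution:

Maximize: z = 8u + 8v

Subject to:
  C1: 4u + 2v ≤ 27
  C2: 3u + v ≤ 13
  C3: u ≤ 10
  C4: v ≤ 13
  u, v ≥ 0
The point (0, 13) satisfies every constraint, so the LP is feasible; the constraints give u ≤ 10 and v ≤ 13, which with u, v ≥ 0 keep the feasible region inside a bounded box. A feasible, bounded LP attains a finite optimum at a vertex.

Evaluating z = 8u + 8v at each vertex:
  (0, 0): z = 0
  (4.333, 0): z = 34.67
  (0, 13): z = 104

The LP has an optimal solution: (0, 13) with z = 104.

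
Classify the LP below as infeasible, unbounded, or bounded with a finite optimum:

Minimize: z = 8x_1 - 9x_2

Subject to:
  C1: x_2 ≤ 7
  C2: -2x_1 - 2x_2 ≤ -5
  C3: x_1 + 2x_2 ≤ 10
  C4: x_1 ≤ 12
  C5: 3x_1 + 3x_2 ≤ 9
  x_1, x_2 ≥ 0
The point (0, 3) satisfies every constraint, so the LP is feasible; the constraints give x_1 ≤ 12 and x_2 ≤ 7, which with x_1, x_2 ≥ 0 keep the feasible region inside a bounded box. A feasible, bounded LP attains a finite optimum at a vertex.

Bounded optimum: z* = -27 at (0, 3).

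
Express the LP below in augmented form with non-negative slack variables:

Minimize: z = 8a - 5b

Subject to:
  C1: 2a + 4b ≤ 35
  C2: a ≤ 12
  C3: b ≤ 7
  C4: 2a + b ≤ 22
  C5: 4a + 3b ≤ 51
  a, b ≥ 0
min z = 8a - 5b

s.t.
  2a + 4b + s1 = 35
  a + s2 = 12
  b + s3 = 7
  2a + b + s4 = 22
  4a + 3b + s5 = 51
  a, b, s1, s2, s3, s4, s5 ≥ 0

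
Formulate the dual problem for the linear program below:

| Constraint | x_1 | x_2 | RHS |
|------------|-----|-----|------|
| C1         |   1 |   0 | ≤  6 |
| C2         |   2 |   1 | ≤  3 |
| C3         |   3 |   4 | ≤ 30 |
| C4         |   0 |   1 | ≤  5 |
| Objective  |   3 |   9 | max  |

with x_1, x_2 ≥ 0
Minimize: z = 6y1 + 3y2 + 30y3 + 5y4

Subject to:
  C1: -y1 - 2y2 - 3y3 ≤ -3
  C2: -y2 - 4y3 - y4 ≤ -9
  y1, y2, y3, y4 ≥ 0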